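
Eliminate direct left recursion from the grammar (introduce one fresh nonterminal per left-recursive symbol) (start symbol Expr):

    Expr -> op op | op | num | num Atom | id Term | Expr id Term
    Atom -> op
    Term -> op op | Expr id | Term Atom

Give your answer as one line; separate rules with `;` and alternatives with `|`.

Expr -> op op Expr1 | op Expr1 | num Expr1 | num Atom Expr1 | id Term Expr1; Atom -> op; Term -> op op Term1 | Expr id Term1; Expr1 -> id Term Expr1 | epsilon; Term1 -> Atom Term1 | epsilon

Left recursion appears on Expr, Term.
For Expr: α = {id Term}, β = {op op, op, num, num Atom, id Term}. Rewrite as Expr → β Expr1 and Expr1 → α Expr1 | ε.
For Term: α = {Atom}, β = {op op, Expr id}. Rewrite as Term → β Term1 and Term1 → α Term1 | ε.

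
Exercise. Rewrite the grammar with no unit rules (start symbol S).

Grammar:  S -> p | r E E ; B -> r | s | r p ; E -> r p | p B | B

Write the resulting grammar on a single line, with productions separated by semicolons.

S -> p | r E E; B -> r | s | r p; E -> r | s | r p | p B

Unit pairs: E ⇒* {B}.
For each unit pair (A, B), copy every non-unit production of B to A, then drop all unit productions.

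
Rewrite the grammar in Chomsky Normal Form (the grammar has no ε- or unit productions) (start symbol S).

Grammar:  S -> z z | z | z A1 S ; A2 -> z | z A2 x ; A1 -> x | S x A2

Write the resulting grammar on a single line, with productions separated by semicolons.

Introduce a nonterminal for each terminal appearing in a rule of length ≥ 2: X1 → z, X2 → x.
Binarize each right-hand side of length ≥ 3 by chaining fresh nonterminals (Y1, Y2, …): affected rules were S → X1 A1 S; A2 → X1 A2 X2; A1 → S X2 A2.

S -> X1 X1 | z | X1 Y1; A2 -> z | X1 Y2; A1 -> x | S Y3; X1 -> z; X2 -> x; Y1 -> A1 S; Y2 -> A2 X2; Y3 -> X2 A2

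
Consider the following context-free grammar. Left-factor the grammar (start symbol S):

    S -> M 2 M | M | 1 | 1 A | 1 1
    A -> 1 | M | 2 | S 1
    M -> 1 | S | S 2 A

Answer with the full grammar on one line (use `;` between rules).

S -> 1 S' | M S''; A -> 1 | M | 2 | S 1; M -> 1 | S M'; S' -> ε | A | 1; S'' -> 2 M | ε; M' -> ε | 2 A

S has alternatives sharing prefix '1': factor to S → 1 S' with S' → ε | A | 1.
S has alternatives sharing prefix 'M': factor to S → M S'' with S'' → 2 M | ε.
M has alternatives sharing prefix 'S': factor to M → S M' with M' → ε | 2 A.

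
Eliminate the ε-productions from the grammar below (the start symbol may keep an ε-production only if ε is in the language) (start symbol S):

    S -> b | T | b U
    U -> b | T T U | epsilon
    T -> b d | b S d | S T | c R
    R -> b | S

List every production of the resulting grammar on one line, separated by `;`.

The nullable symbols are {U}.
ε ∉ L(G), so no ε-production is kept.
For each production, add variants omitting each subset of nullable occurrences: U → T T U gives T T U | T T.

S -> b | T | b U; U -> b | T T U | T T; T -> b d | b S d | S T | c R; R -> b | S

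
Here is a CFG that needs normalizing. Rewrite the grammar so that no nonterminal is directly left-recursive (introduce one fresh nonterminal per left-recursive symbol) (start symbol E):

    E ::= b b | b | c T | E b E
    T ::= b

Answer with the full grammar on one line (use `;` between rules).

Left recursion appears on E.
For E: α = {b E}, β = {b b, b, c T}. Rewrite as E → β E' and E' → α E' | ε.

E ::= b b E' | b E' | c T E'; T ::= b; E' ::= b E E' | ε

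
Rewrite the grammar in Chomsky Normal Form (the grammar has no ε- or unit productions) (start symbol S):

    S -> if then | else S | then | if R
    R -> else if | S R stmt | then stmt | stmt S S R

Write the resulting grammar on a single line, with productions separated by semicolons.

S -> X1 X2 | X3 S | then | X1 R; R -> X3 X1 | S Y1 | X2 X4 | X4 Y2; X1 -> if; X2 -> then; X3 -> else; X4 -> stmt; Y1 -> R X4; Y2 -> S Y3; Y3 -> S R

Introduce a nonterminal for each terminal appearing in a rule of length ≥ 2: X1 → if, X2 → then, X3 → else, X4 → stmt.
Binarize each right-hand side of length ≥ 3 by chaining fresh nonterminals (Y1, Y2, …): affected rules were R → S R X4; R → X4 S S R.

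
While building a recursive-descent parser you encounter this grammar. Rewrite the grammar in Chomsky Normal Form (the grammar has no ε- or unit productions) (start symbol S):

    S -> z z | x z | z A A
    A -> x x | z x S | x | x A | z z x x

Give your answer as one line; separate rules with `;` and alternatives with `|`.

S -> X1 X1 | X2 X1 | X1 Y1; A -> X2 X2 | X1 Y2 | x | X2 A | X1 Y3; X1 -> z; X2 -> x; Y1 -> A A; Y2 -> X2 S; Y3 -> X1 Y4; Y4 -> X2 X2

Introduce a nonterminal for each terminal appearing in a rule of length ≥ 2: X1 → z, X2 → x.
Binarize each right-hand side of length ≥ 3 by chaining fresh nonterminals (Y1, Y2, …): affected rules were S → X1 A A; A → X1 X2 S; A → X1 X1 X2 X2.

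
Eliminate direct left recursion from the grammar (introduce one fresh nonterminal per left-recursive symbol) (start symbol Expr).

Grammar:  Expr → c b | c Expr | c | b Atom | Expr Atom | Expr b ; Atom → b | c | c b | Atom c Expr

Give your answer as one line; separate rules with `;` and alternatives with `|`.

Directly left-recursive nonterminals: Expr, Atom.
For Expr: α = {Atom, b}, β = {c b, c Expr, c, b Atom}. Rewrite as Expr → β Expr1 and Expr1 → α Expr1 | ε.
For Atom: α = {c Expr}, β = {b, c, c b}. Rewrite as Atom → β Atom1 and Atom1 → α Atom1 | ε.

Expr → c b Expr1 | c Expr Expr1 | c Expr1 | b Atom Expr1; Atom → b Atom1 | c Atom1 | c b Atom1; Expr1 → Atom Expr1 | b Expr1 | ε; Atom1 → c Expr Atom1 | ε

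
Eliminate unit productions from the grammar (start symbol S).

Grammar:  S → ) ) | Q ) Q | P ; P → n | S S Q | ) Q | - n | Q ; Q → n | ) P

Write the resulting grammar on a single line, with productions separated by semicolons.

S → ) ) | Q ) Q | n | S S Q | ) Q | - n | ) P; P → n | S S Q | ) Q | - n | ) P; Q → n | ) P

Unit pairs: P ⇒* {Q}; S ⇒* {P, Q}.
For every A with A ⇒* B via unit rules, add B's non-unit alternatives to A; then delete every rule of the form X → Y.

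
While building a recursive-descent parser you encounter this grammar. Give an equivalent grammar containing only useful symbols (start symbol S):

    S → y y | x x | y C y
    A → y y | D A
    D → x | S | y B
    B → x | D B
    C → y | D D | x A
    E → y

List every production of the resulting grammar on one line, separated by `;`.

Generating nonterminals: {A, B, C, D, E, S}.
Reachable from S after that: {A, B, C, D, S}.
Removed useless symbols: {E} and every production mentioning them.

S → y y | x x | y C y; A → y y | D A; D → x | S | y B; B → x | D B; C → y | D D | x A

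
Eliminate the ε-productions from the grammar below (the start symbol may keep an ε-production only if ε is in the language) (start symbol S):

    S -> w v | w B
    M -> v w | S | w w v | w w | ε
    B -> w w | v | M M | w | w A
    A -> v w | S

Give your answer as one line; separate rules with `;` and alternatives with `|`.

S -> w v | w B | w; M -> v w | S | w w v | w w; B -> w w | v | M M | M | w | w A; A -> v w | S

Nullable nonterminals: {B, M}.
ε ∉ L(G), so no ε-production is kept.
Expand every rule over subsets of its nullable positions: S → w B gives w B | w. B → M M gives M M | M.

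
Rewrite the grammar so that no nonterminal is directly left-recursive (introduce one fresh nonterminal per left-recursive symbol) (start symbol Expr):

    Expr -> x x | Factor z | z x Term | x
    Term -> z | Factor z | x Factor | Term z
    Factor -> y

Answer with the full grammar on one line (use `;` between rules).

Expr -> x x | Factor z | z x Term | x; Term -> z Term1 | Factor z Term1 | x Factor Term1; Factor -> y; Term1 -> z Term1 | ε

Left recursion appears on Term.
For Term: α = {z}, β = {z, Factor z, x Factor}. Rewrite as Term → β Term1 and Term1 → α Term1 | ε.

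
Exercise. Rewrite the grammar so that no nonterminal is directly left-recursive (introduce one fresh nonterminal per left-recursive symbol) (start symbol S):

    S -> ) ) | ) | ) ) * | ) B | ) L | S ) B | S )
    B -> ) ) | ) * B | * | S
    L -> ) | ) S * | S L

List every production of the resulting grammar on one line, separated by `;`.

Directly left-recursive nonterminal: S.
For S: α = {) B, )}, β = {) ), ), ) ) *, ) B, ) L}. Rewrite as S → β S' and S' → α S' | ε.

S -> ) ) S' | ) S' | ) ) * S' | ) B S' | ) L S'; B -> ) ) | ) * B | * | S; L -> ) | ) S * | S L; S' -> ) B S' | ) S' | ε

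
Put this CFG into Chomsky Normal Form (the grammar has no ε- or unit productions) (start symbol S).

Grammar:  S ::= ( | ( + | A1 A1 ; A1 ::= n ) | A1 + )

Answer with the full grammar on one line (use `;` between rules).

S ::= ( | X1 X2 | A1 A1; A1 ::= X3 X4 | A1 Y1; X1 ::= (; X2 ::= +; X3 ::= n; X4 ::= ); Y1 ::= X2 X4

Introduce a nonterminal for each terminal appearing in a rule of length ≥ 2: X1 → (, X2 → +, X3 → n, X4 → ).
Binarize each right-hand side of length ≥ 3 by chaining fresh nonterminals (Y1, Y2, …): affected rules were A1 → A1 X2 X4.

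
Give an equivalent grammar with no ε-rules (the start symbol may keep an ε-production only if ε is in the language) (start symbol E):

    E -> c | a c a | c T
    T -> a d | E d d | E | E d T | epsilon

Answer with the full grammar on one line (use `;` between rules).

E -> c | a c a | c T; T -> a d | E d d | E | E d T | E d

The nullable symbols are {T}.
ε ∉ L(G), so no ε-production is kept.
For each production, add variants omitting each subset of nullable occurrences: T → E d T gives E d T | E d.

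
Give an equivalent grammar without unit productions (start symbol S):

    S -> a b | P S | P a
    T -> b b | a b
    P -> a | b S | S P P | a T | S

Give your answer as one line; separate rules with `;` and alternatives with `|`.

S -> a b | P S | P a; T -> b b | a b; P -> a b | P S | P a | a | b S | S P P | a T

Unit pairs: P ⇒* {S}.
For every A with A ⇒* B via unit rules, add B's non-unit alternatives to A; then delete every rule of the form X → Y.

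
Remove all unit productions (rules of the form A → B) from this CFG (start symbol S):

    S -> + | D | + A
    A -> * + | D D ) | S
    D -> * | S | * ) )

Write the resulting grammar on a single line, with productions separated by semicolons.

S -> * | * ) ) | + | + A; A -> * | * ) ) | + | + A | * + | D D ); D -> + | + A | * | * ) )

Unit pairs: A ⇒* {D, S}; D ⇒* {S}; S ⇒* {D}.
Replace each nonterminal's rules with the union of the non-unit rules of every nonterminal it unit-derives.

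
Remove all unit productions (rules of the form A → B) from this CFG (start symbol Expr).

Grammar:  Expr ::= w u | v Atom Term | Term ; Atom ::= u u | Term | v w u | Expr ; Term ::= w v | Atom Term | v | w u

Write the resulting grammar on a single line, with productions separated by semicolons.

Expr ::= w v | Atom Term | v | w u | v Atom Term; Atom ::= w v | Atom Term | v | w u | u u | v w u | v Atom Term; Term ::= w v | Atom Term | v | w u

Unit pairs: Atom ⇒* {Expr, Term}; Expr ⇒* {Term}.
For every A with A ⇒* B via unit rules, add B's non-unit alternatives to A; then delete every rule of the form X → Y.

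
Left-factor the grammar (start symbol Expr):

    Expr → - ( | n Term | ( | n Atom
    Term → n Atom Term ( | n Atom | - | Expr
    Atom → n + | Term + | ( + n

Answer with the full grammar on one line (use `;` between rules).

Expr has alternatives sharing prefix 'n': factor to Expr → n Expr1 with Expr1 → Term | Atom.
Term has alternatives sharing prefix 'n Atom': factor to Term → n Atom Term1 with Term1 → Term ( | ε.

Expr → - ( | ( | n Expr1; Term → - | Expr | n Atom Term1; Atom → n + | Term + | ( + n; Expr1 → Term | Atom; Term1 → Term ( | eps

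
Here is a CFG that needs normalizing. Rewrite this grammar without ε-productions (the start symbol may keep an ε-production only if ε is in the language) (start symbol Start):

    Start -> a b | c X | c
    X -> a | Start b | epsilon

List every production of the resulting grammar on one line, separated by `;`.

Start -> a b | c X | c; X -> a | Start b

Nullable nonterminals: {X}.
ε ∉ L(G), so no ε-production is kept.
For each production, add variants omitting each subset of nullable occurrences: Start → c X gives c X | c.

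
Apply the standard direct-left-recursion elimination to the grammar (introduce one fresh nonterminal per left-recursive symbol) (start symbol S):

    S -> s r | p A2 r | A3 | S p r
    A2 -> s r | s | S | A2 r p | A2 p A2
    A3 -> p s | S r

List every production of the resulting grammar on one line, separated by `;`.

S, A2 are directly left-recursive.
For S: α = {p r}, β = {s r, p A2 r, A3}. Rewrite as S → β S' and S' → α S' | ε.
For A2: α = {r p, p A2}, β = {s r, s, S}. Rewrite as A2 → β A2' and A2' → α A2' | ε.

S -> s r S' | p A2 r S' | A3 S'; A2 -> s r A2' | s A2' | S A2'; A3 -> p s | S r; S' -> p r S' | eps; A2' -> r p A2' | p A2 A2' | eps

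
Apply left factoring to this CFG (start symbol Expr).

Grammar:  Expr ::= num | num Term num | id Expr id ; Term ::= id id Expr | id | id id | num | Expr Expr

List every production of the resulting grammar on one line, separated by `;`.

Expr ::= id Expr id | num Expr1; Term ::= num | Expr Expr | id Term1; Expr1 ::= ε | Term num; Term1 ::= ε | id Term11; Term11 ::= Expr | ε

Expr has alternatives sharing prefix 'num': factor to Expr → num Expr1 with Expr1 → ε | Term num.
Term has alternatives sharing prefix 'id': factor to Term → id Term1 with Term1 → id Expr | ε | id.
Term1 has alternatives sharing prefix 'id': factor to Term1 → id Term11 with Term11 → Expr | ε.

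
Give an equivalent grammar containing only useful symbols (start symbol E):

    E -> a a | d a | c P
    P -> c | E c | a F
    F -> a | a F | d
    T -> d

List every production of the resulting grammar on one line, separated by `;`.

E -> a a | d a | c P; P -> c | E c | a F; F -> a | a F | d

Generating nonterminals: {E, F, P, T}.
Reachable from E after that: {E, F, P}.
Removed useless symbols: {T} and every production mentioning them.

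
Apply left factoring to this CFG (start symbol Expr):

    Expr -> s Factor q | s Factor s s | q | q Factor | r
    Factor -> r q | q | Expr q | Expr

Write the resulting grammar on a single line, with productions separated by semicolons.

Expr has alternatives sharing prefix 's Factor': factor to Expr → s Factor Expr1 with Expr1 → q | s s.
Expr has alternatives sharing prefix 'q': factor to Expr → q Expr2 with Expr2 → ε | Factor.
Factor has alternatives sharing prefix 'Expr': factor to Factor → Expr Factor1 with Factor1 → q | ε.

Expr -> r | s Factor Expr1 | q Expr2; Factor -> r q | q | Expr Factor1; Expr1 -> q | s s; Expr2 -> ε | Factor; Factor1 -> q | ε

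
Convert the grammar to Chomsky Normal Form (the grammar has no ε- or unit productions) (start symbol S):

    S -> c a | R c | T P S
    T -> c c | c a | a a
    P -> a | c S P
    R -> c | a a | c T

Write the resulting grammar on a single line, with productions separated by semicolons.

S -> X1 X2 | R X1 | T Y1; T -> X1 X1 | X1 X2 | X2 X2; P -> a | X1 Y2; R -> c | X2 X2 | X1 T; X1 -> c; X2 -> a; Y1 -> P S; Y2 -> S P

Introduce a nonterminal for each terminal appearing in a rule of length ≥ 2: X1 → c, X2 → a.
Binarize each right-hand side of length ≥ 3 by chaining fresh nonterminals (Y1, Y2, …): affected rules were S → T P S; P → X1 S P.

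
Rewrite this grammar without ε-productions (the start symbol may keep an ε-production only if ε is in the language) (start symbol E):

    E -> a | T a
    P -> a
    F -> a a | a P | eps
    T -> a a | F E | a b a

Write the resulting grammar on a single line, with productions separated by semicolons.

E -> a | T a; P -> a; F -> a a | a P; T -> a a | F E | E | a b a

The nullable symbols are {F}.
ε ∉ L(G), so no ε-production is kept.
Add the nullable-subset variants: T → F E gives F E | E.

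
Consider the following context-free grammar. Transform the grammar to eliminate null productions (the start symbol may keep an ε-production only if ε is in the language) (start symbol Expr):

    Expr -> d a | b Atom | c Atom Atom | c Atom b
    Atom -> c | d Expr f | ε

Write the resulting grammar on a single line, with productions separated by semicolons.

The nullable symbols are {Atom}.
ε ∉ L(G), so no ε-production is kept.
For each production, add variants omitting each subset of nullable occurrences: Expr → b Atom gives b Atom | b. Expr → c Atom Atom gives c Atom Atom | c Atom | c. Expr → c Atom b gives c Atom b | c b.

Expr -> d a | b Atom | b | c Atom Atom | c Atom | c | c Atom b | c b; Atom -> c | d Expr f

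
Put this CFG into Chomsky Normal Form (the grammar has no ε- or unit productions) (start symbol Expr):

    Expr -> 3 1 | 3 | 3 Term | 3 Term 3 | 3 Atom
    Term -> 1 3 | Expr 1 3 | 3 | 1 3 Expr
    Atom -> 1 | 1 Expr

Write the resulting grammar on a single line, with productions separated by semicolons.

Expr -> X1 X2 | 3 | X1 Term | X1 Y1 | X1 Atom; Term -> X2 X1 | Expr Y2 | 3 | X2 Y3; Atom -> 1 | X2 Expr; X1 -> 3; X2 -> 1; Y1 -> Term X1; Y2 -> X2 X1; Y3 -> X1 Expr

Introduce a nonterminal for each terminal appearing in a rule of length ≥ 2: X1 → 3, X2 → 1.
Binarize each right-hand side of length ≥ 3 by chaining fresh nonterminals (Y1, Y2, …): affected rules were Expr → X1 Term X1; Term → Expr X2 X1; Term → X2 X1 Expr.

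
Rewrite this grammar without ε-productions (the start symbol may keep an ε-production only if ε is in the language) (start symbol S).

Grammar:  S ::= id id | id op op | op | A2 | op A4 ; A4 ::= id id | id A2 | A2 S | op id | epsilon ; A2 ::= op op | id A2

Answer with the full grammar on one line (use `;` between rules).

Nullable nonterminals: {A4}.
ε ∉ L(G), so no ε-production is kept.

S ::= id id | id op op | op | A2 | op A4; A4 ::= id id | id A2 | A2 S | op id; A2 ::= op op | id A2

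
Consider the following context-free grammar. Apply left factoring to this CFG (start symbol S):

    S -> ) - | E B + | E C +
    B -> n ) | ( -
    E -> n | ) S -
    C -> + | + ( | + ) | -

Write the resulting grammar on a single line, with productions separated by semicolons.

S has alternatives sharing prefix 'E': factor to S → E S' with S' → B + | C +.
C has alternatives sharing prefix '+': factor to C → + C' with C' → ε | ( | ).

S -> ) - | E S'; B -> n ) | ( -; E -> n | ) S -; C -> - | + C'; S' -> B + | C +; C' -> ε | ( | )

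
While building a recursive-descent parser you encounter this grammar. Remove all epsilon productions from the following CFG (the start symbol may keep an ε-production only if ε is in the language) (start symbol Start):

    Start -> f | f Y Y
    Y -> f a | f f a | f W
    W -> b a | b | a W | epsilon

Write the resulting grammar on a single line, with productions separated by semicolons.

Start -> f | f Y Y; Y -> f a | f f a | f W | f; W -> b a | b | a W | a

The nullable symbols are {W}.
ε ∉ L(G), so no ε-production is kept.
For each production, add variants omitting each subset of nullable occurrences: Y → f W gives f W | f. W → a W gives a W | a.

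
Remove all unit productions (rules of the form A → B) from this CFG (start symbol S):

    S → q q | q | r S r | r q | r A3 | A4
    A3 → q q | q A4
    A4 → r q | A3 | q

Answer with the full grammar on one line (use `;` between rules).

Unit pairs: A4 ⇒* {A3}; S ⇒* {A3, A4}.
For every A with A ⇒* B via unit rules, add B's non-unit alternatives to A; then delete every rule of the form X → Y.

S → r q | q | q q | r S r | r A3 | q A4; A3 → q q | q A4; A4 → r q | q | q q | q A4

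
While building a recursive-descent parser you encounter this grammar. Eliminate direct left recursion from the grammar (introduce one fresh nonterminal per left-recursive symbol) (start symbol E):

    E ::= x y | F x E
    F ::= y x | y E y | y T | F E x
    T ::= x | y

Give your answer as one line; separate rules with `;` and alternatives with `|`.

E ::= x y | F x E; F ::= y x F' | y E y F' | y T F'; T ::= x | y; F' ::= E x F' | ε

Left recursion appears on F.
For F: α = {E x}, β = {y x, y E y, y T}. Rewrite as F → β F' and F' → α F' | ε.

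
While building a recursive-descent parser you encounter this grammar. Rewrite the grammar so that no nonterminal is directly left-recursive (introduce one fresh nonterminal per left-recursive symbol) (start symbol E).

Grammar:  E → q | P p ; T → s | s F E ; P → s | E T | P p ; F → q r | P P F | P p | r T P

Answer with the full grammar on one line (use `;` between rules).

P is directly left-recursive.
For P: α = {p}, β = {s, E T}. Rewrite as P → β P' and P' → α P' | ε.

E → q | P p; T → s | s F E; P → s P' | E T P'; F → q r | P P F | P p | r T P; P' → p P' | eps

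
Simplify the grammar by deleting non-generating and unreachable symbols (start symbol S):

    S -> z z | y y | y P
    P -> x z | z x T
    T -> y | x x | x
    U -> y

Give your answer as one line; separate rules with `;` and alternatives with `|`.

S -> z z | y y | y P; P -> x z | z x T; T -> y | x x | x

Generating nonterminals: {P, S, T, U}.
Reachable from S after that: {P, S, T}.
Removed useless symbols: {U} and every production mentioning them.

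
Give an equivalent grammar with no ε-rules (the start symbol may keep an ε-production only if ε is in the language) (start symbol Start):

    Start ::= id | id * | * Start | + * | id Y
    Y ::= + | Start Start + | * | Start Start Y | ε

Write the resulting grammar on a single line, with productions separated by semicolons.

Start ::= id | id * | * Start | + * | id Y; Y ::= + | Start Start + | * | Start Start Y | Start Start

Nullable set = {Y}.
ε ∉ L(G), so no ε-production is kept.
Add the nullable-subset variants: Y → Start Start Y gives Start Start Y | Start Start.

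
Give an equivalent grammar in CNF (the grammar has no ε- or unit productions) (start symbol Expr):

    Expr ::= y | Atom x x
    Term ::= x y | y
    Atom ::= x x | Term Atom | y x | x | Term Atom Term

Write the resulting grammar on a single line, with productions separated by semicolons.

Introduce a nonterminal for each terminal appearing in a rule of length ≥ 2: X1 → x, X2 → y.
Binarize each right-hand side of length ≥ 3 by chaining fresh nonterminals (Y1, Y2, …): affected rules were Expr → Atom X1 X1; Atom → Term Atom Term.

Expr ::= y | Atom Y1; Term ::= X1 X2 | y; Atom ::= X1 X1 | Term Atom | X2 X1 | x | Term Y2; X1 ::= x; X2 ::= y; Y1 ::= X1 X1; Y2 ::= Atom Term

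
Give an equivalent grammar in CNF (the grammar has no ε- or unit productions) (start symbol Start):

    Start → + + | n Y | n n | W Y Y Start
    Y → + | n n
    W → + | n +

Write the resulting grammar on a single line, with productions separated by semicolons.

Introduce a nonterminal for each terminal appearing in a rule of length ≥ 2: X1 → +, X2 → n.
Binarize each right-hand side of length ≥ 3 by chaining fresh nonterminals (Y1, Y2, …): affected rules were Start → W Y Y Start.

Start → X1 X1 | X2 Y | X2 X2 | W Y1; Y → + | X2 X2; W → + | X2 X1; X1 → +; X2 → n; Y1 → Y Y2; Y2 → Y Start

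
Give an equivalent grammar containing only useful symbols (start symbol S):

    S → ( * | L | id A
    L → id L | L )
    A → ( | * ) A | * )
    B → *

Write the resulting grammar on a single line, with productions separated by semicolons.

S → ( * | id A; A → ( | * ) A | * )

Generating nonterminals: {A, B, S}.
Reachable from S after that: {A, S}.
Removed useless symbols: {B, L} and every production mentioning them.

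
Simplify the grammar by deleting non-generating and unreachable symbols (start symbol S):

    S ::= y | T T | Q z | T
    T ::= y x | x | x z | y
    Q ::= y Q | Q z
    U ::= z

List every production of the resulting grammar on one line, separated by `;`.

Generating nonterminals: {S, T, U}.
Reachable from S after that: {S, T}.
Removed useless symbols: {Q, U} and every production mentioning them.

S ::= y | T T | T; T ::= y x | x | x z | y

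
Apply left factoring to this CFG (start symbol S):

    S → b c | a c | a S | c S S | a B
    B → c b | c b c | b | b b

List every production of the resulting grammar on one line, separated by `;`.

S → b c | c S S | a S'; B → c b B' | b B''; S' → c | S | B; B' → ε | c; B'' → ε | b

S has alternatives sharing prefix 'a': factor to S → a S' with S' → c | S | B.
B has alternatives sharing prefix 'c b': factor to B → c b B' with B' → ε | c.
B has alternatives sharing prefix 'b': factor to B → b B'' with B'' → ε | b.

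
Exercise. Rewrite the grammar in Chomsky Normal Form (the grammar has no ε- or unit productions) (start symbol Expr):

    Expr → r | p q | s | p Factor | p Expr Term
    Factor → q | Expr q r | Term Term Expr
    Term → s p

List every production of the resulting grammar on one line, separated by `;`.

Introduce a nonterminal for each terminal appearing in a rule of length ≥ 2: X1 → p, X2 → q, X3 → r, X4 → s.
Binarize each right-hand side of length ≥ 3 by chaining fresh nonterminals (Y1, Y2, …): affected rules were Expr → X1 Expr Term; Factor → Expr X2 X3; Factor → Term Term Expr.

Expr → r | X1 X2 | s | X1 Factor | X1 Y1; Factor → q | Expr Y2 | Term Y3; Term → X4 X1; X1 → p; X2 → q; X3 → r; X4 → s; Y1 → Expr Term; Y2 → X2 X3; Y3 → Term Expr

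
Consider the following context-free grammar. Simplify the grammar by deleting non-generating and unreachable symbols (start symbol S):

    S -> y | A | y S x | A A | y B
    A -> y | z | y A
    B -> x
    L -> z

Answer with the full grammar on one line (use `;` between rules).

Generating nonterminals: {A, B, L, S}.
Reachable from S after that: {A, B, S}.
Removed useless symbols: {L} and every production mentioning them.

S -> y | A | y S x | A A | y B; A -> y | z | y A; B -> x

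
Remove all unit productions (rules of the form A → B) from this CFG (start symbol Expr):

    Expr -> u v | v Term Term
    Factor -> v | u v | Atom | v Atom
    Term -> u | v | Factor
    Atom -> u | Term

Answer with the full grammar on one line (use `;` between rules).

Expr -> u v | v Term Term; Factor -> u | v | u v | v Atom; Term -> u | v | u v | v Atom; Atom -> u | v | u v | v Atom

Unit pairs: Atom ⇒* {Factor, Term}; Factor ⇒* {Atom, Term}; Term ⇒* {Atom, Factor}.
For each unit pair (A, B), copy every non-unit production of B to A, then drop all unit productions.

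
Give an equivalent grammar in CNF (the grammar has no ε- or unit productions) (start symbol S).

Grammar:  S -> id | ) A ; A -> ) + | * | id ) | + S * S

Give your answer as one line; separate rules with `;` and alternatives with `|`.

Introduce a nonterminal for each terminal appearing in a rule of length ≥ 2: X1 → ), X2 → +, X3 → id, X4 → *.
Binarize each right-hand side of length ≥ 3 by chaining fresh nonterminals (Y1, Y2, …): affected rules were A → X2 S X4 S.

S -> id | X1 A; A -> X1 X2 | * | X3 X1 | X2 Y1; X1 -> ); X2 -> +; X3 -> id; X4 -> *; Y1 -> S Y2; Y2 -> X4 S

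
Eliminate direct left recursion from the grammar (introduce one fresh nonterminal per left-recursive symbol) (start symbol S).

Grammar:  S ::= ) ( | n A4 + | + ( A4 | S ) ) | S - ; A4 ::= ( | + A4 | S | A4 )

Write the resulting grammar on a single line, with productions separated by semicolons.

S ::= ) ( S' | n A4 + S' | + ( A4 S'; A4 ::= ( A4' | + A4 A4' | S A4'; S' ::= ) ) S' | - S' | ε; A4' ::= ) A4' | ε

Left recursion appears on S, A4.
For S: α = {) ), -}, β = {) (, n A4 +, + ( A4}. Rewrite as S → β S' and S' → α S' | ε.
For A4: α = {)}, β = {(, + A4, S}. Rewrite as A4 → β A4' and A4' → α A4' | ε.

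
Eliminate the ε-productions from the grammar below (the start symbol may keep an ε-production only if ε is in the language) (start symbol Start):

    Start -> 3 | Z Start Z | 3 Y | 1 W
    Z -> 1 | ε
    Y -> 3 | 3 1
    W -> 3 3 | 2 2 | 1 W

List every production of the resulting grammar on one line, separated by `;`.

Start -> 3 | Z Start Z | Z Start | Start Z | 3 Y | 1 W; Z -> 1; Y -> 3 | 3 1; W -> 3 3 | 2 2 | 1 W

Nullable nonterminals: {Z}.
ε ∉ L(G), so no ε-production is kept.
For each production, add variants omitting each subset of nullable occurrences: Start → Z Start Z gives Z Start Z | Z Start | Start Z.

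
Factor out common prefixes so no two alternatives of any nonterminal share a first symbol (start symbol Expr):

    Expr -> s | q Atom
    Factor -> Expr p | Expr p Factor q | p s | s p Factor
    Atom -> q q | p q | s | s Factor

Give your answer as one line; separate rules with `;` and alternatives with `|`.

Expr -> s | q Atom; Factor -> p s | s p Factor | Expr p Factor1; Atom -> q q | p q | s Atom1; Factor1 -> ε | Factor q; Atom1 -> ε | Factor

Factor has alternatives sharing prefix 'Expr p': factor to Factor → Expr p Factor1 with Factor1 → ε | Factor q.
Atom has alternatives sharing prefix 's': factor to Atom → s Atom1 with Atom1 → ε | Factor.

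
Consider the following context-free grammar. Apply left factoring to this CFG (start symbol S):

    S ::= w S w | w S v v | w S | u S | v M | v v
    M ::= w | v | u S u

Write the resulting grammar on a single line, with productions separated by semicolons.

S ::= u S | w S S' | v S''; M ::= w | v | u S u; S' ::= w | v v | ε; S'' ::= M | v

S has alternatives sharing prefix 'w S': factor to S → w S S' with S' → w | v v | ε.
S has alternatives sharing prefix 'v': factor to S → v S'' with S'' → M | v.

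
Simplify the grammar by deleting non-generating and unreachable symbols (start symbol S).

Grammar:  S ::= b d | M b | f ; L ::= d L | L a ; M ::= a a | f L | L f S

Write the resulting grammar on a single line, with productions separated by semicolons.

Generating nonterminals: {M, S}.
Reachable from S after that: {M, S}.
Removed useless symbols: {L} and every production mentioning them.

S ::= b d | M b | f; M ::= a a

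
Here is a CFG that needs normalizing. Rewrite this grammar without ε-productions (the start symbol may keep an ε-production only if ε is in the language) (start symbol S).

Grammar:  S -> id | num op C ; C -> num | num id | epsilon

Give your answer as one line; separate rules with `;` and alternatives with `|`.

S -> id | num op C | num op; C -> num | num id

Nullable set = {C}.
ε ∉ L(G), so no ε-production is kept.
For each production, add variants omitting each subset of nullable occurrences: S → num op C gives num op C | num op.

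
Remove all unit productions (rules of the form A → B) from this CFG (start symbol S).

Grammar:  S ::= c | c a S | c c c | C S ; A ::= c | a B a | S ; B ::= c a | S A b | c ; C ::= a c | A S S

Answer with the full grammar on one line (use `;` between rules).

Unit pairs: A ⇒* {S}.
For each unit pair (A, B), copy every non-unit production of B to A, then drop all unit productions.

S ::= c | c a S | c c c | C S; A ::= c | c a S | c c c | C S | a B a; B ::= c a | S A b | c; C ::= a c | A S S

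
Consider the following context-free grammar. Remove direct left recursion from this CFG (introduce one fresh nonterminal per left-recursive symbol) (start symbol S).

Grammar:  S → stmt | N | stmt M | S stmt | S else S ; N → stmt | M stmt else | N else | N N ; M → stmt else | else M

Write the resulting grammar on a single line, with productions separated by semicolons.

Directly left-recursive nonterminals: S, N.
For S: α = {stmt, else S}, β = {stmt, N, stmt M}. Rewrite as S → β S' and S' → α S' | ε.
For N: α = {else, N}, β = {stmt, M stmt else}. Rewrite as N → β N' and N' → α N' | ε.

S → stmt S' | N S' | stmt M S'; N → stmt N' | M stmt else N'; M → stmt else | else M; S' → stmt S' | else S S' | ε; N' → else N' | N N' | ε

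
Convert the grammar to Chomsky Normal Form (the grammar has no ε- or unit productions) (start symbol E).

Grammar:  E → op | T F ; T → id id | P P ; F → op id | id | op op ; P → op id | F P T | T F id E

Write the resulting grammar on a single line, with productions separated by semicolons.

E → op | T F; T → X1 X1 | P P; F → X2 X1 | id | X2 X2; P → X2 X1 | F Y1 | T Y2; X1 → id; X2 → op; Y1 → P T; Y2 → F Y3; Y3 → X1 E

Introduce a nonterminal for each terminal appearing in a rule of length ≥ 2: X1 → id, X2 → op.
Binarize each right-hand side of length ≥ 3 by chaining fresh nonterminals (Y1, Y2, …): affected rules were P → F P T; P → T F X1 E.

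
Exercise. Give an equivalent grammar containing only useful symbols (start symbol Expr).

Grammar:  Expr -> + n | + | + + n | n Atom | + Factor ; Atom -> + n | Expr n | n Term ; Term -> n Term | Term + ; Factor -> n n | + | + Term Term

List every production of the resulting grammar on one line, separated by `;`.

Generating nonterminals: {Atom, Expr, Factor}.
Reachable from Expr after that: {Atom, Expr, Factor}.
Removed useless symbols: {Term} and every production mentioning them.

Expr -> + n | + | + + n | n Atom | + Factor; Atom -> + n | Expr n; Factor -> n n | +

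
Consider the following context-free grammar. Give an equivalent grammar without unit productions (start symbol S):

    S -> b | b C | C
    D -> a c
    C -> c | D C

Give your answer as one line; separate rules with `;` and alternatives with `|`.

S -> c | D C | b | b C; D -> a c; C -> c | D C

Unit pairs: S ⇒* {C}.
Replace each nonterminal's rules with the union of the non-unit rules of every nonterminal it unit-derives.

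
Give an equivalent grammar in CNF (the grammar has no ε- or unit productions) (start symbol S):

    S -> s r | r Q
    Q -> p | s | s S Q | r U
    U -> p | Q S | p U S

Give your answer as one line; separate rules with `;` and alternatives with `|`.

S -> X1 X2 | X2 Q; Q -> p | s | X1 Y1 | X2 U; U -> p | Q S | X3 Y2; X1 -> s; X2 -> r; X3 -> p; Y1 -> S Q; Y2 -> U S

Introduce a nonterminal for each terminal appearing in a rule of length ≥ 2: X1 → s, X2 → r, X3 → p.
Binarize each right-hand side of length ≥ 3 by chaining fresh nonterminals (Y1, Y2, …): affected rules were Q → X1 S Q; U → X3 U S.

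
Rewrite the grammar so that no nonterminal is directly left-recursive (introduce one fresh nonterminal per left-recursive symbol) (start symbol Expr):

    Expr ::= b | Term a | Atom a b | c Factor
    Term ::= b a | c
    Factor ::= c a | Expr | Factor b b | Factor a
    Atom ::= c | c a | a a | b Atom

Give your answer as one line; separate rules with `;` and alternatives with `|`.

Left recursion appears on Factor.
For Factor: α = {b b, a}, β = {c a, Expr}. Rewrite as Factor → β Factor1 and Factor1 → α Factor1 | ε.

Expr ::= b | Term a | Atom a b | c Factor; Term ::= b a | c; Factor ::= c a Factor1 | Expr Factor1; Atom ::= c | c a | a a | b Atom; Factor1 ::= b b Factor1 | a Factor1 | ε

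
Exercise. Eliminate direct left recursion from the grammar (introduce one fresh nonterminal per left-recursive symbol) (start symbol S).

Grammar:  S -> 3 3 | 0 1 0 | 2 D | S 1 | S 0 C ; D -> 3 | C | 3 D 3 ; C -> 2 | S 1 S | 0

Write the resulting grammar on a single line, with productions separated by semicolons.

S -> 3 3 S' | 0 1 0 S' | 2 D S'; D -> 3 | C | 3 D 3; C -> 2 | S 1 S | 0; S' -> 1 S' | 0 C S' | eps

Directly left-recursive nonterminal: S.
For S: α = {1, 0 C}, β = {3 3, 0 1 0, 2 D}. Rewrite as S → β S' and S' → α S' | ε.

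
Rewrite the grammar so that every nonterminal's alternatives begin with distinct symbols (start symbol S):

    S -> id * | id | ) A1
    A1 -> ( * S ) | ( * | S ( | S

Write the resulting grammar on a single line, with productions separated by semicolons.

S -> ) A1 | id S'; A1 -> ( * A1' | S A1''; S' -> * | epsilon; A1' -> S ) | epsilon; A1'' -> ( | epsilon

S has alternatives sharing prefix 'id': factor to S → id S' with S' → * | ε.
A1 has alternatives sharing prefix '( *': factor to A1 → ( * A1' with A1' → S ) | ε.
A1 has alternatives sharing prefix 'S': factor to A1 → S A1'' with A1'' → ( | ε.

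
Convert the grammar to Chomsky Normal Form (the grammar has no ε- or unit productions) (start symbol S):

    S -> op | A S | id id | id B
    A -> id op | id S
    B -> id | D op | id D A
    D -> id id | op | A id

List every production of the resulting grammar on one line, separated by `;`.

Introduce a nonterminal for each terminal appearing in a rule of length ≥ 2: X1 → id, X2 → op.
Binarize each right-hand side of length ≥ 3 by chaining fresh nonterminals (Y1, Y2, …): affected rules were B → X1 D A.

S -> op | A S | X1 X1 | X1 B; A -> X1 X2 | X1 S; B -> id | D X2 | X1 Y1; D -> X1 X1 | op | A X1; X1 -> id; X2 -> op; Y1 -> D A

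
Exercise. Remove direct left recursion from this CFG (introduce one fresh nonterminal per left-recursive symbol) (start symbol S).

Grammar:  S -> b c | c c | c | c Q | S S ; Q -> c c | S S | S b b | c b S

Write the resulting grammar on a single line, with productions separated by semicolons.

S is directly left-recursive.
For S: α = {S}, β = {b c, c c, c, c Q}. Rewrite as S → β S' and S' → α S' | ε.

S -> b c S' | c c S' | c S' | c Q S'; Q -> c c | S S | S b b | c b S; S' -> S S' | ε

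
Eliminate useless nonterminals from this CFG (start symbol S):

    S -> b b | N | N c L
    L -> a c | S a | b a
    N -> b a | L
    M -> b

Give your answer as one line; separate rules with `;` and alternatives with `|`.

S -> b b | N | N c L; L -> a c | S a | b a; N -> b a | L

Generating nonterminals: {L, M, N, S}.
Reachable from S after that: {L, N, S}.
Removed useless symbols: {M} and every production mentioning them.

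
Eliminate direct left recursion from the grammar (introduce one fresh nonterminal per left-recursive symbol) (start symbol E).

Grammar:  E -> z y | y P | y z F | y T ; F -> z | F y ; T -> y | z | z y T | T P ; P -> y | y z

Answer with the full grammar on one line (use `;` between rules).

E -> z y | y P | y z F | y T; F -> z F'; T -> y T' | z T' | z y T T'; P -> y | y z; F' -> y F' | ε; T' -> P T' | ε

F, T are directly left-recursive.
For F: α = {y}, β = {z}. Rewrite as F → β F' and F' → α F' | ε.
For T: α = {P}, β = {y, z, z y T}. Rewrite as T → β T' and T' → α T' | ε.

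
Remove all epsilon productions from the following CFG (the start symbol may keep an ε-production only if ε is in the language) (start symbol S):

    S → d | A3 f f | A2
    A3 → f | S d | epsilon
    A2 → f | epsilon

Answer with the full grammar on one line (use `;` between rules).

Nullable nonterminals: {A2, A3, S}.
ε ∈ L(G) since S is nullable, so keep S → ε.
For each production, add variants omitting each subset of nullable occurrences: S → A3 f f gives A3 f f | f f. A3 → S d gives S d | d.

S → d | A3 f f | f f | A2 | epsilon; A3 → f | S d | d; A2 → f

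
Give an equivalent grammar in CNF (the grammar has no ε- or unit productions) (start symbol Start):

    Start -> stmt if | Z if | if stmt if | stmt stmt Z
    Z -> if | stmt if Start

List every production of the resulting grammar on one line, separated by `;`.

Introduce a nonterminal for each terminal appearing in a rule of length ≥ 2: X1 → stmt, X2 → if.
Binarize each right-hand side of length ≥ 3 by chaining fresh nonterminals (Y1, Y2, …): affected rules were Start → X2 X1 X2; Start → X1 X1 Z; Z → X1 X2 Start.

Start -> X1 X2 | Z X2 | X2 Y1 | X1 Y2; Z -> if | X1 Y3; X1 -> stmt; X2 -> if; Y1 -> X1 X2; Y2 -> X1 Z; Y3 -> X2 Start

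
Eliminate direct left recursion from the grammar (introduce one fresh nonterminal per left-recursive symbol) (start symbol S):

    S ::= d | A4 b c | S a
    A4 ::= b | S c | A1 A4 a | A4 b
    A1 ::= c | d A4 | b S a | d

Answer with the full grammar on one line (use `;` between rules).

S ::= d S' | A4 b c S'; A4 ::= b A4' | S c A4' | A1 A4 a A4'; A1 ::= c | d A4 | b S a | d; S' ::= a S' | ε; A4' ::= b A4' | ε

Directly left-recursive nonterminals: S, A4.
For S: α = {a}, β = {d, A4 b c}. Rewrite as S → β S' and S' → α S' | ε.
For A4: α = {b}, β = {b, S c, A1 A4 a}. Rewrite as A4 → β A4' and A4' → α A4' | ε.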